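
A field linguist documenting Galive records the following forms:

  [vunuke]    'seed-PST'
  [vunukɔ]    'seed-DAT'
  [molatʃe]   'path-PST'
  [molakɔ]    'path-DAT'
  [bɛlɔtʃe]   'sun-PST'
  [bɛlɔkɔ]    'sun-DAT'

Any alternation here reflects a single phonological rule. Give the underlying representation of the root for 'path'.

/molatʃ/

The root 'path' surfaces as [molatʃe] and [molakɔ], with a stem-final [tʃ] ~ [k] alternation.
The stem 'seed' ([vunuke], [vunukɔ]) shows [k] unchanged in both environments, so [k] cannot be basic with [tʃ] derived before the PST suffix.
The alternation reflects depalatalization: palato-alveolar /tʃ/ becomes [k] when no front vowel follows. /tʃ/ is underlying.
The underlying form of 'path' is therefore /molatʃ/.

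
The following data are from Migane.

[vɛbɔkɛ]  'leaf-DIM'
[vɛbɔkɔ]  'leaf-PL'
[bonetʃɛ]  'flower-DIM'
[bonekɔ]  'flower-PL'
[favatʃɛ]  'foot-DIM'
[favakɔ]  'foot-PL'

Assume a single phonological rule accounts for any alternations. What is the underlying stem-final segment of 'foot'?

In [favatʃɛ] and [favakɔ] the final segment of 'foot' alternates: [tʃ] ~ [k].
Compare 'leaf', with invariant [k] in [vɛbɔkɛ] and [vɛbɔkɔ]: an analysis with underlying /k/ and a rule producing [tʃ] before the DIM suffix would wrongly predict alternation here too.
Therefore /tʃ/ is basic and [k] is derived by depalatalization (palato-alveolar /tʃ/ becomes [k] when no front vowel follows).

/tʃ/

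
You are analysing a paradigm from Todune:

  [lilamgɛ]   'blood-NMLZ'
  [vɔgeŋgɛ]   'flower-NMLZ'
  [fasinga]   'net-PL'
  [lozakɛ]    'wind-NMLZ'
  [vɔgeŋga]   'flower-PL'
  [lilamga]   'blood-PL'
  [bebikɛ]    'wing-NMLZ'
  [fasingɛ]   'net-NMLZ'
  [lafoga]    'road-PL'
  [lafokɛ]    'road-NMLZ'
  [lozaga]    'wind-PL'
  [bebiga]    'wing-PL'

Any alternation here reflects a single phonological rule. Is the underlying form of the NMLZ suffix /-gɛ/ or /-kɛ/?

The NMLZ morpheme has two allomorphs, [-gɛ] and [-kɛ].
The PL suffix, which begins with [g], is invariant after every stem; so [g] is not altered by any rule here.
So the underlying form is /-kɛ/, and voiceless stops become voiced after a nasal.

/-kɛ/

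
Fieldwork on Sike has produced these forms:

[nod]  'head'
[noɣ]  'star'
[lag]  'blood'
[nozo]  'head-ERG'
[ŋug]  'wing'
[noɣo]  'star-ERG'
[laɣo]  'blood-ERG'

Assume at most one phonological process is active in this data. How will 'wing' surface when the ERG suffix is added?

The root 'blood' surfaces as [laɣo] and [lag], with a stem-final [ɣ] ~ [g] alternation.
If /ɣ/ were underlying and a rule turned it into [g] in isolation, 'star' would also alternate; but it has [ɣ] in both [noɣo] and [noɣ].
Therefore /g/ is basic and [ɣ] is derived by intervocalic spirantization (voiced stops become fricatives between vowels).
The one attested form of 'wing', [ŋug], shows underlying /ŋug/. Applying the same rule between vowels gives [ŋuɣo].

[ŋuɣo]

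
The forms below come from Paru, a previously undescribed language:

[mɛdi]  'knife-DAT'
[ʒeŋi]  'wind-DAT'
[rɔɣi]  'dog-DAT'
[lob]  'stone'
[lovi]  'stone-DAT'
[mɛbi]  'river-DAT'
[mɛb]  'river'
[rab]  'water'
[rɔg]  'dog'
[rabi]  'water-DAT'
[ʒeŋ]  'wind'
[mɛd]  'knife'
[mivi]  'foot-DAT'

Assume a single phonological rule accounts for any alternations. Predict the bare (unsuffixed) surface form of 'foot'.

[mib]

The stem for 'stone' ends in [v] in [lovi] but [b] in [lob].
The stem 'water' ([rabi], [rab]) shows [b] unchanged in both environments, so [b] cannot be basic with [v] derived before the DAT suffix.
The underlying segment must be /v/; voiced fricatives become stops word-finally, yielding [b] there.
From [mivi] the stem 'foot' is /miv/; word-finally this yields [mib].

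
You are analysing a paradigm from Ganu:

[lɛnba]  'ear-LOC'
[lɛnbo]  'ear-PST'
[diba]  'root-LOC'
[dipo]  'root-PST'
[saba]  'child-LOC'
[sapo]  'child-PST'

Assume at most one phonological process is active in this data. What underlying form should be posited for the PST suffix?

The PST suffix surfaces as [-bo] and [-po], depending on the final segment of the stem.
By contrast the LOC suffix keeps its initial [b] throughout — that segment must be underlying.
The PST suffix is therefore /-po/ underlyingly, with post-nasal voicing: voiceless stops become voiced after a nasal.

/-po/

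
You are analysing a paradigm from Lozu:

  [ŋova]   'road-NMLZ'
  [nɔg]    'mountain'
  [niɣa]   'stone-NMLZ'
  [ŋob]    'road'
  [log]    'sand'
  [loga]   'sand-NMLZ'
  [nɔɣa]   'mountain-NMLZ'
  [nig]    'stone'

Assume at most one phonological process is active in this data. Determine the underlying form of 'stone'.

The root 'stone' surfaces as [niɣa] and [nig], with a stem-final [ɣ] ~ [g] alternation.
If /g/ were underlying and a rule turned it into [ɣ] before the NMLZ suffix, 'sand' would also alternate; but it has [g] in both [loga] and [log].
The underlying segment must be /ɣ/; voiced fricatives become stops word-finally, yielding [g] there.

/niɣ/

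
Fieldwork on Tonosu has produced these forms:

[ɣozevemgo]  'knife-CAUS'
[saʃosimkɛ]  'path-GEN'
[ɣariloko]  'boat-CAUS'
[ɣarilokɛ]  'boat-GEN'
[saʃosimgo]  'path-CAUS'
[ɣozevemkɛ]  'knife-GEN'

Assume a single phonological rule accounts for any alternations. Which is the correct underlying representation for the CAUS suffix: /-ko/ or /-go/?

/-go/

The CAUS suffix surfaces as [-go] and [-ko], depending on the final segment of the stem.
The GEN suffix, which begins with [k], is invariant after every stem; so [k] is not altered by any rule here.
So the underlying form is /-go/, and voiced stops become voiceless after a vowel.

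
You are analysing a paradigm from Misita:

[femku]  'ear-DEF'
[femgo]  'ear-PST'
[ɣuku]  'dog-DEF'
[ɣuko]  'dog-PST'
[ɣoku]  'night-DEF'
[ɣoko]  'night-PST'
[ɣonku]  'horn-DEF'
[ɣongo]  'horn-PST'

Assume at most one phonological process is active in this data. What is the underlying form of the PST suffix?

The PST morpheme has two allomorphs, [-go] and [-ko].
By contrast the DEF suffix keeps its initial [k] throughout — that segment must be underlying.
The PST suffix is therefore /-go/ underlyingly, with post-vocalic devoicing: voiced stops become voiceless after a vowel.

/-go/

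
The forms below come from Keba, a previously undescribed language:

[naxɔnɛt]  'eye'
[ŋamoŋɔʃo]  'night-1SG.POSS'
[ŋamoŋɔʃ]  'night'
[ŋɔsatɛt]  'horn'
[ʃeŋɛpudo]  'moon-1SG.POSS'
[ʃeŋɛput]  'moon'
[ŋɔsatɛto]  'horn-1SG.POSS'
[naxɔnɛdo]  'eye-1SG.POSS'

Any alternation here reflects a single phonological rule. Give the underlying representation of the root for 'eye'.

In [naxɔnɛt] and [naxɔnɛdo] the final segment of 'eye' alternates: [t] ~ [d].
Compare 'horn', with invariant [t] in [ŋɔsatɛt] and [ŋɔsatɛto]: an analysis with underlying /t/ and a rule producing [d] before the 1SG.POSS suffix would wrongly predict alternation here too.
Therefore /d/ is basic and [t] is derived by word-final obstruent devoicing (voiced obstruents become voiceless word-finally).

/naxɔnɛd/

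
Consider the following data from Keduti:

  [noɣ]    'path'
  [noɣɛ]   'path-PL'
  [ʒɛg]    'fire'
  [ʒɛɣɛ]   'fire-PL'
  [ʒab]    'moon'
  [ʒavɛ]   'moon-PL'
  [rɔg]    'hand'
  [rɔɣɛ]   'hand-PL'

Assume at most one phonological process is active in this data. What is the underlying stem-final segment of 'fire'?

The stem for 'fire' ends in [g] in [ʒɛg] but [ɣ] in [ʒɛɣɛ].
If /ɣ/ were underlying and a rule turned it into [g] in isolation, 'path' would also alternate; but it has [ɣ] in both [noɣ] and [noɣɛ].
Therefore /g/ is basic and [ɣ] is derived by intervocalic spirantization (voiced stops become fricatives between vowels).

/g/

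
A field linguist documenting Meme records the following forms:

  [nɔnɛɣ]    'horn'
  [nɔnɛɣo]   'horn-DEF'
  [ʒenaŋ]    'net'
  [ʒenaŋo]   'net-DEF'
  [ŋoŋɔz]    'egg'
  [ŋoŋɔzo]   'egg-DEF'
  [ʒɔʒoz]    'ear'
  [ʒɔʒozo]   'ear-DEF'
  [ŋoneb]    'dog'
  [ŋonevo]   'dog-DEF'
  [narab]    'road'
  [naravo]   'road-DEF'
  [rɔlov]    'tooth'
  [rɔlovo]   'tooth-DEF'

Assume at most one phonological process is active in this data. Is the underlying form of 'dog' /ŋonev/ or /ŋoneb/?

/ŋoneb/

The root 'dog' surfaces as [ŋoneb] and [ŋonevo], with a stem-final [b] ~ [v] alternation.
Compare 'tooth', with invariant [v] in [rɔlov] and [rɔlovo]: an analysis with underlying /v/ and a rule producing [b] in isolation would wrongly predict alternation here too.
Therefore /b/ is basic and [v] is derived by intervocalic spirantization (voiced stops become fricatives between vowels).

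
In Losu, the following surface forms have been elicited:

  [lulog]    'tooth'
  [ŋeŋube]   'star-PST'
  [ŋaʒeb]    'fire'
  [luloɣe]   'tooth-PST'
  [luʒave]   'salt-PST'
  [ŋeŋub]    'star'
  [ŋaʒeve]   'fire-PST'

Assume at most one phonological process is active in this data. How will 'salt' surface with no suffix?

The root 'fire' surfaces as [ŋaʒeb] and [ŋaʒeve], with a stem-final [b] ~ [v] alternation.
If /b/ were underlying and a rule turned it into [v] before the PST suffix, 'star' would also alternate; but it has [b] in both [ŋeŋub] and [ŋeŋube].
The alternation reflects word-final hardening: voiced fricatives become stops word-finally. /v/ is underlying.
The one attested form of 'salt', [luʒave], shows underlying /luʒav/. Applying the same rule word-finally gives [luʒab].

[luʒab]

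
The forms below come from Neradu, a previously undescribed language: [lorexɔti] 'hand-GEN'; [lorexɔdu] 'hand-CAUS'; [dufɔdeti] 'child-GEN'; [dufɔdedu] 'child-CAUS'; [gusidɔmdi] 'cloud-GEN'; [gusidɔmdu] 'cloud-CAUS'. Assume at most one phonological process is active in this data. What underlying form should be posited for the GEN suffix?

/-ti/

The GEN morpheme has two allomorphs, [-di] and [-ti].
By contrast the CAUS suffix keeps its initial [d] throughout — that segment must be underlying.
So the underlying form is /-ti/, and voiceless stops become voiced after a nasal.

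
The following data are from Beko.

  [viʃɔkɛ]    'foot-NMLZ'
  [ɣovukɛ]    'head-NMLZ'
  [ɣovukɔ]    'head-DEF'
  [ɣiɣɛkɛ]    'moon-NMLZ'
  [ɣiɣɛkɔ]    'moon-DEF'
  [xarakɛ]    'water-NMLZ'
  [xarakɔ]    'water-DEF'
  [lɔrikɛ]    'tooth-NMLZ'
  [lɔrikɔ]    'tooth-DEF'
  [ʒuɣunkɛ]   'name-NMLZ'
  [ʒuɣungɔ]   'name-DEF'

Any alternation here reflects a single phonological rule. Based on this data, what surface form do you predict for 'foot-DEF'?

[viʃɔkɔ]

The DEF morpheme has two allomorphs, [-gɔ] and [-kɔ].
The NMLZ suffix, which begins with [k], is invariant after every stem; so [k] is not altered by any rule here.
So the underlying form is /-gɔ/, and voiced stops become voiceless after a vowel.
After 'foot', which ends in a vowel, the suffix surfaces as [-kɔ], giving [viʃɔkɔ].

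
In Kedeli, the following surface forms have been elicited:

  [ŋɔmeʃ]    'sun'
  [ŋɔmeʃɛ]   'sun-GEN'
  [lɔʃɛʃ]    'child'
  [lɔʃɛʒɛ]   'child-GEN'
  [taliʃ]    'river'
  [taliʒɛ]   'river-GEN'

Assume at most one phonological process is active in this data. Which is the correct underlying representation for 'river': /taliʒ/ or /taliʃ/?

'river' shows [ʃ] ~ [ʒ] at the end of the stem ([taliʃ] vs [taliʒɛ]).
But 'sun' keeps [ʃ] in both environments ([ŋɔmeʃ], [ŋɔmeʃɛ]), so there is no rule changing /ʃ/ to [ʒ] before the GEN suffix.
Therefore /ʒ/ is basic and [ʃ] is derived by word-final obstruent devoicing (voiced obstruents become voiceless word-finally).

/taliʒ/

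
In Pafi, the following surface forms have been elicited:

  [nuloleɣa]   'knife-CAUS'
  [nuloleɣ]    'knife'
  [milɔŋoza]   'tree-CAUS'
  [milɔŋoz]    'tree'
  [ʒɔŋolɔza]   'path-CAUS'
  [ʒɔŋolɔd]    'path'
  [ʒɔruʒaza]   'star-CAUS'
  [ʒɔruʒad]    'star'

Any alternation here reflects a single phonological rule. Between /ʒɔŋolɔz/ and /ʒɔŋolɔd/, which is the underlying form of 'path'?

The stem for 'path' ends in [z] in [ʒɔŋolɔza] but [d] in [ʒɔŋolɔd].
The stem 'tree' ([milɔŋoza], [milɔŋoz]) shows [z] unchanged in both environments, so [z] cannot be basic with [d] derived in isolation.
The alternation reflects intervocalic spirantization: voiced stops become fricatives between vowels. /d/ is underlying.

/ʒɔŋolɔd/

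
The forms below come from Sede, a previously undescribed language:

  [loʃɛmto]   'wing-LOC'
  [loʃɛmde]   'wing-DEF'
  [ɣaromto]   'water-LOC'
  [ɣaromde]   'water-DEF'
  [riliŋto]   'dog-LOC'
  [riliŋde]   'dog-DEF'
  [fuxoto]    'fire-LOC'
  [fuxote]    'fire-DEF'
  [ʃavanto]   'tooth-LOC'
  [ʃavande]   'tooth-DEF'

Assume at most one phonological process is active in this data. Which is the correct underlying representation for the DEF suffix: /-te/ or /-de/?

/-de/

The DEF suffix surfaces as [-de] and [-te], depending on the final segment of the stem.
The LOC suffix, which begins with [t], is invariant after every stem; so [t] is not altered by any rule here.
The DEF suffix is therefore /-de/ underlyingly, with post-vocalic devoicing: voiced stops become voiceless after a vowel.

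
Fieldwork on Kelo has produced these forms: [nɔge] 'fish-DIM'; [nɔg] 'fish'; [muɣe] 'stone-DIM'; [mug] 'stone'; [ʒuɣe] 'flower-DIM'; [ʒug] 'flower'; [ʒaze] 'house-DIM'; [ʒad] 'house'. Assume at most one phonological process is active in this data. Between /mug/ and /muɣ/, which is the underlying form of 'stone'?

/muɣ/

The stem for 'stone' ends in [ɣ] in [muɣe] but [g] in [mug].
But 'fish' keeps [g] in both environments ([nɔge], [nɔg]), so there is no rule changing /g/ to [ɣ] before the DIM suffix.
The alternation reflects word-final hardening: voiced fricatives become stops word-finally. /ɣ/ is underlying.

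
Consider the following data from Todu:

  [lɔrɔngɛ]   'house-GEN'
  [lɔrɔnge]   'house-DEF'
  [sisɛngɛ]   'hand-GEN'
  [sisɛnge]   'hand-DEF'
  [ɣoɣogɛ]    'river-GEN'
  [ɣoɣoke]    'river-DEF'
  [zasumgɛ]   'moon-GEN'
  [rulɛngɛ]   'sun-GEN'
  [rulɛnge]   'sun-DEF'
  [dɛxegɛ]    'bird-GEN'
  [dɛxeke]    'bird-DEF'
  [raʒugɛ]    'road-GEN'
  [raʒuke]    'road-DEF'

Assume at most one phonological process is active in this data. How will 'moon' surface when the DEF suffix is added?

[zasumge]

The DEF morpheme has two allomorphs, [-ge] and [-ke].
By contrast the GEN suffix keeps its initial [g] throughout — that segment must be underlying.
The DEF suffix is therefore /-ke/ underlyingly, with post-nasal voicing: voiceless stops become voiced after a nasal.
After 'moon', which ends in a nasal, the suffix surfaces as [-ge], giving [zasumge].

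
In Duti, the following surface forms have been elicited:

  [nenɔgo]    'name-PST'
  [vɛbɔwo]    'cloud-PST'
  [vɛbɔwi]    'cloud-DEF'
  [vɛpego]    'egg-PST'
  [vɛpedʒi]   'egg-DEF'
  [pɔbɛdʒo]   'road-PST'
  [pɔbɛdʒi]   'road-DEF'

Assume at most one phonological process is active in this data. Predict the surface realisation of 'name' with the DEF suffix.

[nenɔdʒi]

The stem for 'egg' ends in [g] in [vɛpego] but [dʒ] in [vɛpedʒi].
But 'road' keeps [dʒ] in both environments ([pɔbɛdʒo], [pɔbɛdʒi]), so there is no rule changing /dʒ/ to [g] before the PST suffix.
So /g/ is underlying, and a rule of palatalization before a front vowel — /g/ becomes palato-alveolar [dʒ] before a front vowel — gives [dʒ].
From [nenɔgo] the stem 'name' is /nenɔg/; before a front vowel this yields [nenɔdʒi].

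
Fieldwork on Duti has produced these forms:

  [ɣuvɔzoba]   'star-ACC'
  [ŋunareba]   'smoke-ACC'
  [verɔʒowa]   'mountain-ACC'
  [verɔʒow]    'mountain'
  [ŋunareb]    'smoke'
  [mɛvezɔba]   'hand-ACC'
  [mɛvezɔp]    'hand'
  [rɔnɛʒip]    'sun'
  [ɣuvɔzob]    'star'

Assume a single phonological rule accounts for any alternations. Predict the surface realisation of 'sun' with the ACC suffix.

[rɔnɛʒiba]

The stem for 'hand' ends in [p] in [mɛvezɔp] but [b] in [mɛvezɔba].
But 'star' keeps [b] in both environments ([ɣuvɔzob], [ɣuvɔzoba]), so there is no rule changing /b/ to [p] in isolation.
So /p/ is underlying, and a rule of intervocalic voicing — voiceless stops become voiced between vowels — gives [b].
From [rɔnɛʒip] the stem 'sun' is /rɔnɛʒip/; between vowels this yields [rɔnɛʒiba].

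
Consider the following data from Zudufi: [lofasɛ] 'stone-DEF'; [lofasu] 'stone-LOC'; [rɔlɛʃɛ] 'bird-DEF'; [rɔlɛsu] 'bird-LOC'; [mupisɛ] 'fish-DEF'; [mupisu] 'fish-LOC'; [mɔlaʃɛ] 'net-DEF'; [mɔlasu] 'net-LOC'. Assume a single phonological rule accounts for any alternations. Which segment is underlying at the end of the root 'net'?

/ʃ/

The root 'net' surfaces as [mɔlaʃɛ] and [mɔlasu], with a stem-final [ʃ] ~ [s] alternation.
Compare 'stone', with invariant [s] in [lofasɛ] and [lofasu]: an analysis with underlying /s/ and a rule producing [ʃ] before the DEF suffix would wrongly predict alternation here too.
So /ʃ/ is underlying, and a rule of depalatalization — palato-alveolar /ʃ/ becomes [s] when no front vowel follows — gives [s].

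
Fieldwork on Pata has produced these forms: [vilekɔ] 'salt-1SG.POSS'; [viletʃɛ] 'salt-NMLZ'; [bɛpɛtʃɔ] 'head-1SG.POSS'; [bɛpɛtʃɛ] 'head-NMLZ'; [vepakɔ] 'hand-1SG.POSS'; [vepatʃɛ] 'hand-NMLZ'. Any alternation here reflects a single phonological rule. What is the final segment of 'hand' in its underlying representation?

In [vepakɔ] and [vepatʃɛ] the final segment of 'hand' alternates: [k] ~ [tʃ].
If /tʃ/ were underlying and a rule turned it into [k] before the 1SG.POSS suffix, 'head' would also alternate; but it has [tʃ] in both [bɛpɛtʃɔ] and [bɛpɛtʃɛ].
The underlying segment must be /k/; /k/ becomes palato-alveolar [tʃ] before a front vowel, yielding [tʃ] there.

/k/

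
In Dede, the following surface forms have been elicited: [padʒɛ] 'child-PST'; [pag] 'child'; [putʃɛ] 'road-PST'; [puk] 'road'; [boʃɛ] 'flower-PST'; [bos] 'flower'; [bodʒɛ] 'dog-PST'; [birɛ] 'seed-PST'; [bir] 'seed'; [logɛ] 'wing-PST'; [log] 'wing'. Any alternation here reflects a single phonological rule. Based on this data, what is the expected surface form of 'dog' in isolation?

'child' shows [dʒ] ~ [g] at the end of the stem ([padʒɛ] vs [pag]).
If /g/ were underlying and a rule turned it into [dʒ] before the PST suffix, 'wing' would also alternate; but it has [g] in both [logɛ] and [log].
The underlying segment must be /dʒ/; palato-alveolar /tʃ/, /dʒ/ and /ʃ/ become [k], [g] and [s] when no front vowel follows, yielding [g] there.
From [bodʒɛ] the stem 'dog' is /bodʒ/; when no front vowel follows this yields [bog].

[bog]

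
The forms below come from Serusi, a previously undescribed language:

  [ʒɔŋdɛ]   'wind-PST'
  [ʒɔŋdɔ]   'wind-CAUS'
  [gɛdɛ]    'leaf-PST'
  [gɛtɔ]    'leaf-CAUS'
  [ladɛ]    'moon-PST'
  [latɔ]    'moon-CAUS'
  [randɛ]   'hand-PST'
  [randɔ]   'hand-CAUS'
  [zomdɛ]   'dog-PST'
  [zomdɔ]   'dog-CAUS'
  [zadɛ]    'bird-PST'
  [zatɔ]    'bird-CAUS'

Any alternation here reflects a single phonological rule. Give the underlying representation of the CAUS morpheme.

/-tɔ/

The CAUS suffix surfaces as [-dɔ] and [-tɔ], depending on the final segment of the stem.
By contrast the PST suffix keeps its initial [d] throughout — that segment must be underlying.
So the underlying form is /-tɔ/, and voiceless stops become voiced after a nasal.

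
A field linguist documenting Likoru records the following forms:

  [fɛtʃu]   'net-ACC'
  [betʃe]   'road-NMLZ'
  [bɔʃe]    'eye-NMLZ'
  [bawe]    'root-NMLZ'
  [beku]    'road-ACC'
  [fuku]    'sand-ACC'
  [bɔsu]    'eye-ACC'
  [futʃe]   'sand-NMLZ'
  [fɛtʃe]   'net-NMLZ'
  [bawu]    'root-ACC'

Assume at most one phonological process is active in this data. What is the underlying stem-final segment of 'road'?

The stem for 'road' ends in [k] in [beku] but [tʃ] in [betʃe].
Compare 'net', with invariant [tʃ] in [fɛtʃu] and [fɛtʃe]: an analysis with underlying /tʃ/ and a rule producing [k] before the ACC suffix would wrongly predict alternation here too.
Therefore /k/ is basic and [tʃ] is derived by palatalization before a front vowel (/k/ and /s/ become palato-alveolar [tʃ] and [ʃ] before a front vowel).

/k/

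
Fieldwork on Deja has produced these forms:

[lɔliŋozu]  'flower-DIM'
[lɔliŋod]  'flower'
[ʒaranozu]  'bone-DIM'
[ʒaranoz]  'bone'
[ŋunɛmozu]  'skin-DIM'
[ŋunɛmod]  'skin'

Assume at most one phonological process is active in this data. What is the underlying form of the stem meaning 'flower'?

The root 'flower' surfaces as [lɔliŋozu] and [lɔliŋod], with a stem-final [z] ~ [d] alternation.
The stem 'bone' ([ʒaranozu], [ʒaranoz]) shows [z] unchanged in both environments, so [z] cannot be basic with [d] derived in isolation.
So /d/ is underlying, and a rule of intervocalic spirantization — voiced stops become fricatives between vowels — gives [z].
Hence 'flower' is /lɔliŋod/ underlyingly.

/lɔliŋod/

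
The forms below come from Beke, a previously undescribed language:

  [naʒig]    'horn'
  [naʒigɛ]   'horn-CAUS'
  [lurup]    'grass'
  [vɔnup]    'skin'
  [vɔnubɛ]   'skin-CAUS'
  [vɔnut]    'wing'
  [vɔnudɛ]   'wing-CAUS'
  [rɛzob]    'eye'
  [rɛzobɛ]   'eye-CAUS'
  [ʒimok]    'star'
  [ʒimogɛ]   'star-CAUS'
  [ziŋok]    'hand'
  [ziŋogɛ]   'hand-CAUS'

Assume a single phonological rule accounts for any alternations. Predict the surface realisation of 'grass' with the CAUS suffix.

The root 'skin' surfaces as [vɔnup] and [vɔnubɛ], with a stem-final [p] ~ [b] alternation.
The stem 'eye' ([rɛzob], [rɛzobɛ]) shows [b] unchanged in both environments, so [b] cannot be basic with [p] derived in isolation.
The alternation reflects intervocalic voicing: voiceless stops become voiced between vowels. /p/ is underlying.
From [lurup] the stem 'grass' is /lurup/; between vowels this yields [lurubɛ].

[lurubɛ]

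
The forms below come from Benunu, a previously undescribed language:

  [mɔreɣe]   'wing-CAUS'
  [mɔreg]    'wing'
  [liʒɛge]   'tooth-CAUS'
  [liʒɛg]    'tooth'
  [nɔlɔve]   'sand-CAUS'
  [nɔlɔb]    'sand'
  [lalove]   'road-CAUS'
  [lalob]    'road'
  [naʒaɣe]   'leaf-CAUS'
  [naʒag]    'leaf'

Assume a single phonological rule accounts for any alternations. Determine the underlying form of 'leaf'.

/naʒaɣ/

The stem for 'leaf' ends in [ɣ] in [naʒaɣe] but [g] in [naʒag].
The stem 'tooth' ([liʒɛge], [liʒɛg]) shows [g] unchanged in both environments, so [g] cannot be basic with [ɣ] derived before the CAUS suffix.
Therefore /ɣ/ is basic and [g] is derived by word-final hardening (voiced fricatives become stops word-finally).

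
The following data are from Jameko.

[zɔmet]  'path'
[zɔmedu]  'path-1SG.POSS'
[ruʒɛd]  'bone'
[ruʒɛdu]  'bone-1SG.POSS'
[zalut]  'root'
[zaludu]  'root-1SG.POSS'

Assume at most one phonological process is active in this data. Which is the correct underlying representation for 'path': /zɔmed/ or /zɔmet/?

The root 'path' surfaces as [zɔmet] and [zɔmedu], with a stem-final [t] ~ [d] alternation.
Compare 'bone', with invariant [d] in [ruʒɛd] and [ruʒɛdu]: an analysis with underlying /d/ and a rule producing [t] in isolation would wrongly predict alternation here too.
So /t/ is underlying, and a rule of intervocalic voicing — voiceless stops become voiced between vowels — gives [d].

/zɔmet/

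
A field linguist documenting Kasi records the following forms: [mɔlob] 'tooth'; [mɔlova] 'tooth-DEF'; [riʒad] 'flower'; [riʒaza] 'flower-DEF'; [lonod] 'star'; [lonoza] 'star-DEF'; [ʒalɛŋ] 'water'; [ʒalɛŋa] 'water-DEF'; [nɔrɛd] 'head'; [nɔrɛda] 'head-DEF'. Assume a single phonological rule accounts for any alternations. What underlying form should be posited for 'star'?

The stem for 'star' ends in [d] in [lonod] but [z] in [lonoza].
Compare 'head', with invariant [d] in [nɔrɛd] and [nɔrɛda]: an analysis with underlying /d/ and a rule producing [z] before the DEF suffix would wrongly predict alternation here too.
The underlying segment must be /z/; voiced fricatives become stops word-finally, yielding [d] there.

/lonoz/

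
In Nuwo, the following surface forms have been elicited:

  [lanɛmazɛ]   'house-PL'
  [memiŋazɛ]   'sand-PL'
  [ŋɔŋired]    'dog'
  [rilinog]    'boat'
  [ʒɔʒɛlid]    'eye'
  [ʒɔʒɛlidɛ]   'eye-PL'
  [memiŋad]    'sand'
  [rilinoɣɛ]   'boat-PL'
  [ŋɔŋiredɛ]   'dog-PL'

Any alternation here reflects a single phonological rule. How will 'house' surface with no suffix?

[lanɛmad]

'sand' shows [d] ~ [z] at the end of the stem ([memiŋad] vs [memiŋazɛ]).
Compare 'eye', with invariant [d] in [ʒɔʒɛlid] and [ʒɔʒɛlidɛ]: an analysis with underlying /d/ and a rule producing [z] before the PL suffix would wrongly predict alternation here too.
So /z/ is underlying, and a rule of word-final hardening — voiced fricatives become stops word-finally — gives [d].
The one attested form of 'house', [lanɛmazɛ], shows underlying /lanɛmaz/. Applying the same rule word-finally gives [lanɛmad].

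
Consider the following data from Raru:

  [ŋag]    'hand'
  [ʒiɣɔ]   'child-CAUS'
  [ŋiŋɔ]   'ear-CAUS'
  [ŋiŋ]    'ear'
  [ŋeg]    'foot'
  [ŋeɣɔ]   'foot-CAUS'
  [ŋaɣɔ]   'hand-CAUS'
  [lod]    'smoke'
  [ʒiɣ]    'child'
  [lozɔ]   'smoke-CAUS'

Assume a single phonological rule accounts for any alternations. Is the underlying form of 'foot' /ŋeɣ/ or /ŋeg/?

'foot' shows [ɣ] ~ [g] at the end of the stem ([ŋeɣɔ] vs [ŋeg]).
The stem 'child' ([ʒiɣɔ], [ʒiɣ]) shows [ɣ] unchanged in both environments, so [ɣ] cannot be basic with [g] derived in isolation.
The alternation reflects intervocalic spirantization: voiced stops become fricatives between vowels. /g/ is underlying.

/ŋeg/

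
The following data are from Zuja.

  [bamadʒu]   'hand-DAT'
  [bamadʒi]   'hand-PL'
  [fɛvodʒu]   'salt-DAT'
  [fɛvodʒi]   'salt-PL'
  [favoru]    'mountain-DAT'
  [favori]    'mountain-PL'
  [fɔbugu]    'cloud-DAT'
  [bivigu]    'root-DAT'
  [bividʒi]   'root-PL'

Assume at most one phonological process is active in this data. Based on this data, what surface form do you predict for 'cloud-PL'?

In [bivigu] and [bividʒi] the final segment of 'root' alternates: [g] ~ [dʒ].
Compare 'salt', with invariant [dʒ] in [fɛvodʒu] and [fɛvodʒi]: an analysis with underlying /dʒ/ and a rule producing [g] before the DAT suffix would wrongly predict alternation here too.
The underlying segment must be /g/; /g/ becomes palato-alveolar [dʒ] before a front vowel, yielding [dʒ] there.
The one attested form of 'cloud', [fɔbugu], shows underlying /fɔbug/. Applying the same rule before a front vowel gives [fɔbudʒi].

[fɔbudʒi]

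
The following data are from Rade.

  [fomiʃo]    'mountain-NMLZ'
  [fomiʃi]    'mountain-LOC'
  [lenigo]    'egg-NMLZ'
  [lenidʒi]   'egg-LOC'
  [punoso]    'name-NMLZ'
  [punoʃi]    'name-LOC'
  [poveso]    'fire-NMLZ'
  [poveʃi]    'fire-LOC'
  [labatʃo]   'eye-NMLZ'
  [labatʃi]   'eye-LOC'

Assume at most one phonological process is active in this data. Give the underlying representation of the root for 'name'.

/punos/

In [punoso] and [punoʃi] the final segment of 'name' alternates: [s] ~ [ʃ].
But 'mountain' keeps [ʃ] in both environments ([fomiʃo], [fomiʃi]), so there is no rule changing /ʃ/ to [s] before the NMLZ suffix.
So /s/ is underlying, and a rule of palatalization before a front vowel — /g/ and /s/ become palato-alveolar [dʒ] and [ʃ] before a front vowel — gives [ʃ].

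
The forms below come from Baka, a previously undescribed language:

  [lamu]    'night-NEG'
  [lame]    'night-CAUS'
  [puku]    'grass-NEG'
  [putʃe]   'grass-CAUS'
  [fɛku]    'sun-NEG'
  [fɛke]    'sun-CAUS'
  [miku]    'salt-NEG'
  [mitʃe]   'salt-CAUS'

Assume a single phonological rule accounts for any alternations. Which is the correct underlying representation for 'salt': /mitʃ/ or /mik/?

/mitʃ/

In [miku] and [mitʃe] the final segment of 'salt' alternates: [k] ~ [tʃ].
Compare 'sun', with invariant [k] in [fɛku] and [fɛke]: an analysis with underlying /k/ and a rule producing [tʃ] before the CAUS suffix would wrongly predict alternation here too.
Therefore /tʃ/ is basic and [k] is derived by depalatalization (palato-alveolar /tʃ/ becomes [k] when no front vowel follows).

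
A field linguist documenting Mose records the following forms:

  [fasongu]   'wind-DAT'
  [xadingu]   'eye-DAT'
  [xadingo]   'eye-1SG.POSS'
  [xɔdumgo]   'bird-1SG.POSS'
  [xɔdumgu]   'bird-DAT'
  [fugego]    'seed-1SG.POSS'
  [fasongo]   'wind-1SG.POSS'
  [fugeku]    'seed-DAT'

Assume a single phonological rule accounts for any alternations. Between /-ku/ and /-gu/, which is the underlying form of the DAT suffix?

The DAT morpheme has two allomorphs, [-gu] and [-ku].
By contrast the 1SG.POSS suffix keeps its initial [g] throughout — that segment must be underlying.
The DAT suffix is therefore /-ku/ underlyingly, with post-nasal voicing: voiceless stops become voiced after a nasal.

/-ku/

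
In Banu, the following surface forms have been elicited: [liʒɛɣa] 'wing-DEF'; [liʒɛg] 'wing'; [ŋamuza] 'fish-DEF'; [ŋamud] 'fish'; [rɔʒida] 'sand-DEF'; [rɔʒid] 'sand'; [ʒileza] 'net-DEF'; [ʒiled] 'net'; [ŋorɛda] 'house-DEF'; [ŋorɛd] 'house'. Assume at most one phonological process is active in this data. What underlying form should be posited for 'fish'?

/ŋamuz/

The stem for 'fish' ends in [z] in [ŋamuza] but [d] in [ŋamud].
But 'sand' keeps [d] in both environments ([rɔʒida], [rɔʒid]), so there is no rule changing /d/ to [z] before the DEF suffix.
So /z/ is underlying, and a rule of word-final hardening — voiced fricatives become stops word-finally — gives [d].
The underlying form of 'fish' is therefore /ŋamuz/.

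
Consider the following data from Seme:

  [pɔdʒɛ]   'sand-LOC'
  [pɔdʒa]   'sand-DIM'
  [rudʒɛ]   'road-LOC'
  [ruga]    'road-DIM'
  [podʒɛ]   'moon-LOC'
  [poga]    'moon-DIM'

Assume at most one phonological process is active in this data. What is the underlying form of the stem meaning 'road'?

/rug/

'road' shows [dʒ] ~ [g] at the end of the stem ([rudʒɛ] vs [ruga]).
The stem 'sand' ([pɔdʒɛ], [pɔdʒa]) shows [dʒ] unchanged in both environments, so [dʒ] cannot be basic with [g] derived before the DIM suffix.
Therefore /g/ is basic and [dʒ] is derived by palatalization before a front vowel (/g/ becomes palato-alveolar [dʒ] before a front vowel).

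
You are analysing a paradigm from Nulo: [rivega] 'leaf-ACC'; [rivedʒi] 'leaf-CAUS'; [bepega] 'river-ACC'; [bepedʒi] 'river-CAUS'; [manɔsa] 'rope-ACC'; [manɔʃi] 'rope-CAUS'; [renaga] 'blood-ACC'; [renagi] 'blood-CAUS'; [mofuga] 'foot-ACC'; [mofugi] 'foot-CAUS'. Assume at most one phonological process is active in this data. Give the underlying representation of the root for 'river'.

The stem for 'river' ends in [g] in [bepega] but [dʒ] in [bepedʒi].
The stem 'foot' ([mofuga], [mofugi]) shows [g] unchanged in both environments, so [g] cannot be basic with [dʒ] derived before the CAUS suffix.
The underlying segment must be /dʒ/; palato-alveolar /dʒ/ and /ʃ/ become [g] and [s] when no front vowel follows, yielding [g] there.
The underlying form of 'river' is therefore /bepedʒ/.

/bepedʒ/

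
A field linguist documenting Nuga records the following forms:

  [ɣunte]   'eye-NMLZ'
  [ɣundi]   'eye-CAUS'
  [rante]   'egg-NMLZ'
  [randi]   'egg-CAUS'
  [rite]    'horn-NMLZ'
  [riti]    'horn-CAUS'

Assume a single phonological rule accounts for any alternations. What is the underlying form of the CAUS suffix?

/-di/

The CAUS suffix surfaces as [-di] and [-ti], depending on the final segment of the stem.
The NMLZ suffix, which begins with [t], is invariant after every stem; so [t] is not altered by any rule here.
So the underlying form is /-di/, and voiced stops become voiceless after a vowel.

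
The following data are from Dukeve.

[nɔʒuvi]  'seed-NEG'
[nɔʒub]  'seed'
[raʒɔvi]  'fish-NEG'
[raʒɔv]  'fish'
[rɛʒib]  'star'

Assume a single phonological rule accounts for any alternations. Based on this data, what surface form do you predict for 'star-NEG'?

[rɛʒivi]

The stem for 'seed' ends in [v] in [nɔʒuvi] but [b] in [nɔʒub].
Compare 'fish', with invariant [v] in [raʒɔvi] and [raʒɔv]: an analysis with underlying /v/ and a rule producing [b] in isolation would wrongly predict alternation here too.
The alternation reflects intervocalic spirantization: voiced stops become fricatives between vowels. /b/ is underlying.
From [rɛʒib] the stem 'star' is /rɛʒib/; between vowels this yields [rɛʒivi].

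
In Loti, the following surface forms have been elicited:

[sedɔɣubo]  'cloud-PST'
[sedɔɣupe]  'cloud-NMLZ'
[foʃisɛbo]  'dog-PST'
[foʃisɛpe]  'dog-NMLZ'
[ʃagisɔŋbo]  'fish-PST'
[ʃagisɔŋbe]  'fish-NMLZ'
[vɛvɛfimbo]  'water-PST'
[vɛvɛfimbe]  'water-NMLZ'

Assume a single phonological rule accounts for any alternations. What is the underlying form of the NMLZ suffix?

The NMLZ suffix surfaces as [-be] and [-pe], depending on the final segment of the stem.
The PST suffix, which begins with [b], is invariant after every stem; so [b] is not altered by any rule here.
The NMLZ suffix is therefore /-pe/ underlyingly, with post-nasal voicing: voiceless stops become voiced after a nasal.

/-pe/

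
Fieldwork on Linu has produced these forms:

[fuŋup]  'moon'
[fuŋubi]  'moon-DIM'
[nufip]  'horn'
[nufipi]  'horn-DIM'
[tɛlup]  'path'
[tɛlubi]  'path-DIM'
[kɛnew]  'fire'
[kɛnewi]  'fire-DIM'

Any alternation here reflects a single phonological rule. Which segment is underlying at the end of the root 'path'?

/b/

The root 'path' surfaces as [tɛlup] and [tɛlubi], with a stem-final [p] ~ [b] alternation.
Compare 'horn', with invariant [p] in [nufip] and [nufipi]: an analysis with underlying /p/ and a rule producing [b] before the DIM suffix would wrongly predict alternation here too.
Therefore /b/ is basic and [p] is derived by word-final obstruent devoicing (voiced obstruents become voiceless word-finally).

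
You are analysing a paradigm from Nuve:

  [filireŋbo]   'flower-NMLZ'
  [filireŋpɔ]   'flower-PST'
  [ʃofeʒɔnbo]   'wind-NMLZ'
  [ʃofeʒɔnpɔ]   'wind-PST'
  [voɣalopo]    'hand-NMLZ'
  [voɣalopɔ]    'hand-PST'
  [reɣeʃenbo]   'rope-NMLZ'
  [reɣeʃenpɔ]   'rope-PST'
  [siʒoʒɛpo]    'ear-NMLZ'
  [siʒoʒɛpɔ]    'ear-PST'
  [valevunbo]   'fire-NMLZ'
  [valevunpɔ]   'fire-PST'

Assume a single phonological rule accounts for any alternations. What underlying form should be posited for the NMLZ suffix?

The NMLZ morpheme has two allomorphs, [-bo] and [-po].
The PST suffix, which begins with [p], is invariant after every stem; so [p] is not altered by any rule here.
So the underlying form is /-bo/, and voiced stops become voiceless after a vowel.

/-bo/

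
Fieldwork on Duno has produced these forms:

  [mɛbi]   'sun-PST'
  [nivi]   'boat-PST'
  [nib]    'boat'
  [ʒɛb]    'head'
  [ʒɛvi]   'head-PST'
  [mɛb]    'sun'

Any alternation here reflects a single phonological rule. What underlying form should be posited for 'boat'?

The root 'boat' surfaces as [nivi] and [nib], with a stem-final [v] ~ [b] alternation.
Compare 'sun', with invariant [b] in [mɛbi] and [mɛb]: an analysis with underlying /b/ and a rule producing [v] before the PST suffix would wrongly predict alternation here too.
The alternation reflects word-final hardening: voiced fricatives become stops word-finally. /v/ is underlying.
The underlying form of 'boat' is therefore /niv/.

/niv/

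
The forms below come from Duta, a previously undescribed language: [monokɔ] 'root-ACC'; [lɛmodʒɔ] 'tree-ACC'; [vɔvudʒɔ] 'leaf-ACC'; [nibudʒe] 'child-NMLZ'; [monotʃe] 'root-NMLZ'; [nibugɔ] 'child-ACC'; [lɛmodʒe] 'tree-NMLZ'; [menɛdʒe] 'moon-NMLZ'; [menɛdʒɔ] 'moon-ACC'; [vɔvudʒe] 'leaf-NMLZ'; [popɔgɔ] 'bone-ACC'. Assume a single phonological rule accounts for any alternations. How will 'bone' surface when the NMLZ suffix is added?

[popɔdʒe]

'child' shows [g] ~ [dʒ] at the end of the stem ([nibugɔ] vs [nibudʒe]).
The stem 'leaf' ([vɔvudʒɔ], [vɔvudʒe]) shows [dʒ] unchanged in both environments, so [dʒ] cannot be basic with [g] derived before the ACC suffix.
The underlying segment must be /g/; /k/ and /g/ become palato-alveolar [tʃ] and [dʒ] before a front vowel, yielding [dʒ] there.
From [popɔgɔ] the stem 'bone' is /popɔg/; before a front vowel this yields [popɔdʒe].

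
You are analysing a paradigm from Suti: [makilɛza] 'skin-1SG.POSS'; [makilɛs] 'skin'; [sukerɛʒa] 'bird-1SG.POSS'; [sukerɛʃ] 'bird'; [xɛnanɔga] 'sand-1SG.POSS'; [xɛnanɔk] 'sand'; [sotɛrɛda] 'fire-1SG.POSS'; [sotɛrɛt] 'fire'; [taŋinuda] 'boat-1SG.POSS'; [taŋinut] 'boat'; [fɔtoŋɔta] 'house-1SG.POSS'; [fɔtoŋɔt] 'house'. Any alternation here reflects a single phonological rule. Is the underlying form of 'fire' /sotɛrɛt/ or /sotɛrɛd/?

/sotɛrɛd/

The root 'fire' surfaces as [sotɛrɛda] and [sotɛrɛt], with a stem-final [d] ~ [t] alternation.
The stem 'house' ([fɔtoŋɔta], [fɔtoŋɔt]) shows [t] unchanged in both environments, so [t] cannot be basic with [d] derived before the 1SG.POSS suffix.
Therefore /d/ is basic and [t] is derived by word-final obstruent devoicing (voiced obstruents become voiceless word-finally).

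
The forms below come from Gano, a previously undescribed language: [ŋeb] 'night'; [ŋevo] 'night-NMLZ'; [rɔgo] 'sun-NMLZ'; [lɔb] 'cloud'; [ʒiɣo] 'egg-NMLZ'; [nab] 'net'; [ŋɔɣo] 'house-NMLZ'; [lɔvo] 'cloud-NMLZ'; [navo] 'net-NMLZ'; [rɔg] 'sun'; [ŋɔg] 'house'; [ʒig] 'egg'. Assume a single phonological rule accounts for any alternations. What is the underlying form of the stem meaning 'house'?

'house' shows [g] ~ [ɣ] at the end of the stem ([ŋɔg] vs [ŋɔɣo]).
If /g/ were underlying and a rule turned it into [ɣ] before the NMLZ suffix, 'sun' would also alternate; but it has [g] in both [rɔg] and [rɔgo].
So /ɣ/ is underlying, and a rule of word-final hardening — voiced fricatives become stops word-finally — gives [g].
So 'house' = /ŋɔɣ/.

/ŋɔɣ/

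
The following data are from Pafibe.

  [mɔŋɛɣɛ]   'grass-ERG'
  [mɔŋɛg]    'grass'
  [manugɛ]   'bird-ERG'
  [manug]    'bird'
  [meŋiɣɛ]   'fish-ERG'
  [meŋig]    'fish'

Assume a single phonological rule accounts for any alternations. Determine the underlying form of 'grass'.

In [mɔŋɛɣɛ] and [mɔŋɛg] the final segment of 'grass' alternates: [ɣ] ~ [g].
Compare 'bird', with invariant [g] in [manugɛ] and [manug]: an analysis with underlying /g/ and a rule producing [ɣ] before the ERG suffix would wrongly predict alternation here too.
So /ɣ/ is underlying, and a rule of word-final hardening — voiced fricatives become stops word-finally — gives [g].
The underlying form of 'grass' is therefore /mɔŋɛɣ/.

/mɔŋɛɣ/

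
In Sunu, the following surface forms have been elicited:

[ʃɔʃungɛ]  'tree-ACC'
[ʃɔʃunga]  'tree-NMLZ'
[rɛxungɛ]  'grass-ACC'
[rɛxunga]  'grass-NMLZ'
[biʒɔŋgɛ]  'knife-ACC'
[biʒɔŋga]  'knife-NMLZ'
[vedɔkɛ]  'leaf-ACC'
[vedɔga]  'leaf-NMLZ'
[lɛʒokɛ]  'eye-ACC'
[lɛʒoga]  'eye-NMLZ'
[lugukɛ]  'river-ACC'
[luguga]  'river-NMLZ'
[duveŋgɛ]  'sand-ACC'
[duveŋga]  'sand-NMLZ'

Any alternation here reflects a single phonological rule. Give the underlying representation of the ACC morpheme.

The ACC suffix surfaces as [-gɛ] and [-kɛ], depending on the final segment of the stem.
The NMLZ suffix, which begins with [g], is invariant after every stem; so [g] is not altered by any rule here.
So the underlying form is /-kɛ/, and voiceless stops become voiced after a nasal.

/-kɛ/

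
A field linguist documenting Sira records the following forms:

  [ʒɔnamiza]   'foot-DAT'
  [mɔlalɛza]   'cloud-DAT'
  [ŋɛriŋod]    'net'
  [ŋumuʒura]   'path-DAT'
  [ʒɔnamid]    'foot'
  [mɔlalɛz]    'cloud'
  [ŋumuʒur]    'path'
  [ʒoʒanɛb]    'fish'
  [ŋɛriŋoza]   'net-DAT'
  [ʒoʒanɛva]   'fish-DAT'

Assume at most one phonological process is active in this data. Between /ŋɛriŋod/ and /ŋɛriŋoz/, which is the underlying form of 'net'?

'net' shows [z] ~ [d] at the end of the stem ([ŋɛriŋoza] vs [ŋɛriŋod]).
The stem 'cloud' ([mɔlalɛza], [mɔlalɛz]) shows [z] unchanged in both environments, so [z] cannot be basic with [d] derived in isolation.
The underlying segment must be /d/; voiced stops become fricatives between vowels, yielding [z] there.

/ŋɛriŋod/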